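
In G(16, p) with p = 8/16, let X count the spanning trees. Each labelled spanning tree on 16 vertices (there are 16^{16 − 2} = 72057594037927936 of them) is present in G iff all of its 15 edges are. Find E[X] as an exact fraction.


K_16 has 16^{16 − 2} = 72057594037927936 labelled spanning trees.
For each such spanning tree H, let X_H = 1 if all 15 edges of H are present in G. Then P[X_H = 1] = p^{15} = (1/2)^{15} = 1/32768.
By linearity: E[X] = Σ_H E[X_H] = 72057594037927936 · p^{15} = 72057594037927936 · 1/32768 = 2199023255552.
Numerically: E[X] ≈ 2.199e+12.

E[X] = 72057594037927936 · (1/2)^{15} = 2199023255552 ≈ 2.199e+12.


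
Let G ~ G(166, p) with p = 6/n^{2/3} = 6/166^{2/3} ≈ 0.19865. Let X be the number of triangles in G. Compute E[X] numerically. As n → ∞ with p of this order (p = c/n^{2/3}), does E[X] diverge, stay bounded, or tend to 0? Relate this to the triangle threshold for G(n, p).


Number of potential triangles: C(166, 3) = 748660.
Each occurs with probability p³ ≈ (0.19865)³ ≈ 7.8385832e-03.
By linearity: E[X] = C(166, 3)·p³ ≈ 748660 · 7.8385832e-03 ≈ 5868.43373.
Since α = 2/3 < 1, p = c/n^{2/3} ≫ 1/n is above the triangle threshold p ~ 1/n. Asymptotically E[X] ~ (c³/6)·n^{3(1−α)} = (6³/6)·n^{1} → ∞; triangles are abundant w.h.p.

E[X] ≈ 5868.43373; in regime p = Θ(1/n^{2/3}) E[X] diverges (above the triangle threshold p ~ 1/n).


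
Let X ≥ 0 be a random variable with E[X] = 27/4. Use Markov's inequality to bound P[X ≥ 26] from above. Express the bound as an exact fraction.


μ = E[X] = 27/4, a = 26.
Markov: P[X ≥ 26] ≤ μ/a = (27/4)/26 = 27/104.
Numerically: ≈ 0.260.
(Since a = 26 > μ = 6.750, the bound 27/104 is < 1 and informative.)

P[X ≥ 26] ≤ 27/104 ≈ 0.260.


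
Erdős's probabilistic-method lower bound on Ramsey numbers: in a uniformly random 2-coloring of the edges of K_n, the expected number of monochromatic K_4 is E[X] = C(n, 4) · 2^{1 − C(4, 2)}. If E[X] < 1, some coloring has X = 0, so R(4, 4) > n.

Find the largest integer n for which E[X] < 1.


We need C(n, 4) · 2^{1 − 6} < 1, i.e. C(n, 4) < 2^{6 − 1} = 32.
Check values of n near the boundary:
  n = 4: C(4, 4) = 1; 1 < 32? YES
  n = 5: C(5, 4) = 5; 5 < 32? YES
  n = 6: C(6, 4) = 15; 15 < 32? YES
  n = 7: C(7, 4) = 35; 35 < 32? NO
  n = 8: C(8, 4) = 70; 70 < 32? NO
  n = 9: C(9, 4) = 126; 126 < 32? NO
The largest n with C(n, 4) < 32 is n = 6 (where E[X] = 15/32 ≈ 0.468750). Hence R(4, 4) > 6, i.e. R(4, 4) ≥ 7.

Largest n = 6; hence R(4, 4) > 6.


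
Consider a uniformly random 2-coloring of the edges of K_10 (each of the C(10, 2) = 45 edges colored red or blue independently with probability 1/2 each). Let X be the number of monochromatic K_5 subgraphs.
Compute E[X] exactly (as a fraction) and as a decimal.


Let X = Σ_S X_S over the C(10, 5) = 252 subsets S of size 5, where X_S = 1 if the K_5 on S is monochromatic.
For a fixed S, the K_5 on S has C(5, 2) = 10 edges. P[all 10 edges red] = (1/2)^10, and likewise for blue, so P[monochromatic] = 2·(1/2)^10 = 2^{1 − 10} = 1/512.
Summing: E[X] = C(10, 5) · 2^{1 − 10} = 252 · 1/512 = 63/128.
Numerically: E[X] ≈ 0.492.

E[X] = C(10,5)·2^(1−C(5,2)) = 63/128 ≈ 0.492.


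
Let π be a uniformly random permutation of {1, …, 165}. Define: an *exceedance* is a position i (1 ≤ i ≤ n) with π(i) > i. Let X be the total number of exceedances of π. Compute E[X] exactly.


Write X = Σ_{i=1}^{165} X_i, where X_i = 1_{π(i) > i}.
For each fixed i, π(i) is uniform over {1, …, 165} (marginal of a uniform permutation), so P[π(i) > i] = (n − i)/n. Summing: Σ_{i=1}^{165} (n − i)/n = (0 + 1 + … + 164)/165 = 165(165 − 1)/(2·165) = (165 − 1)/2.
Hence E[X] = Σ_{i=1}^{165} (165 − i)/165 = 82 ≈ 82.000000.

E[X] = 82 = 82.000000.


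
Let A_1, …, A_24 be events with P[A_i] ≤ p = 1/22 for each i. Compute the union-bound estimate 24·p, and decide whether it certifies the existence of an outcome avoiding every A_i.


Union bound: P[∪_{i=1}^{24} A_i] ≤ Σ_i P[A_i] ≤ 24·p = 24·(1/22) = 12/11.
Numerically: 12/11 ≈ 1.091.
Is 12/11 < 1? NO.
Since the bound 12/11 is ≥ 1, the union bound is uninformative here; it does NOT by itself certify existence.

24·p = 12/11 ≈ 1.091; existence NOT certified by the union bound.


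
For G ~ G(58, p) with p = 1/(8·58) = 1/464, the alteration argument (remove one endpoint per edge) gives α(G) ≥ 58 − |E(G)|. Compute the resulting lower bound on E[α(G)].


E[|E(G)|] = C(58, 2)·p = 1653 · (1/464) = 57/16.
E[α(G)] ≥ n − E[|E(G)|] = 58 − 57/16 = 871/16.
Numerically: ≈ 54.43750.
(This is only a lower bound; the true E[α(G)] may be larger.)

E[α(G)] ≥ 871/16 ≈ 54.43750.


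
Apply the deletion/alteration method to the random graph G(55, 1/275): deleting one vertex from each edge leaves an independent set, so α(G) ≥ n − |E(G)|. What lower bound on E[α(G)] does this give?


E[|E(G)|] = C(55, 2)·p = 1485 · (1/275) = 27/5.
E[α(G)] ≥ n − E[|E(G)|] = 55 − 27/5 = 248/5.
Numerically: ≈ 49.6000.
(This is only a lower bound; the true E[α(G)] may be larger.)

E[α(G)] ≥ 248/5 ≈ 49.6000.


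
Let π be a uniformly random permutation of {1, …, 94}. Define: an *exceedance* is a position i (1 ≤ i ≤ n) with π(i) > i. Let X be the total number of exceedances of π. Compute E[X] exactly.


Write X = Σ_{i=1}^{94} X_i, where X_i = 1_{π(i) > i}.
For each fixed i, π(i) is uniform over {1, …, 94} (marginal of a uniform permutation), so P[π(i) > i] = (n − i)/n. Summing: Σ_{i=1}^{94} (n − i)/n = (0 + 1 + … + 93)/94 = 94(94 − 1)/(2·94) = (94 − 1)/2.
Hence E[X] = Σ_{i=1}^{94} (94 − i)/94 = 93/2 ≈ 46.50000.

E[X] = 93/2 = 46.50000.


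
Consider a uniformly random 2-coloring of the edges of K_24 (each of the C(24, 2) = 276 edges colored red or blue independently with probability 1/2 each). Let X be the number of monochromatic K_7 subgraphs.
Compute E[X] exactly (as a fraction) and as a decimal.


Let X = Σ_S X_S over the C(24, 7) = 346104 subsets S of size 7, where X_S = 1 if the K_7 on S is monochromatic.
For a fixed S, the K_7 on S has C(7, 2) = 21 edges. P[all 21 edges red] = (1/2)^21, and likewise for blue, so P[monochromatic] = 2·(1/2)^21 = 2^{1 − 21} = 1/1048576.
By linearity: E[X] = C(24, 7) · 2^{1 − 21} = 346104 · 1/1048576 = 43263/131072.
Numerically: E[X] ≈ 0.33007.

E[X] = C(24,7)·2^(1−C(7,2)) = 43263/131072 ≈ 0.33007.


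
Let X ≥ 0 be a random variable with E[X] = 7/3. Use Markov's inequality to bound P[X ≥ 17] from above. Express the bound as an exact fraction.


μ = E[X] = 7/3, a = 17.
Markov: P[X ≥ 17] ≤ μ/a = (7/3)/17 = 7/51.
Numerically: ≈ 0.137255.
(Since a = 17 > μ = 2.333333, the bound 7/51 is < 1 and informative.)

P[X ≥ 17] ≤ 7/51 ≈ 0.137255.


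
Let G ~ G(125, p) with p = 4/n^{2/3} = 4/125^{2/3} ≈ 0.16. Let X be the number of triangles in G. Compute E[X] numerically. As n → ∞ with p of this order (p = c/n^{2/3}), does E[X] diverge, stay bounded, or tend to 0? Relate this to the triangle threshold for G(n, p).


Number of potential triangles: C(125, 3) = 317750.
Each occurs with probability p³ ≈ (0.16)³ ≈ 4.0960000e-03.
By linearity: E[X] = C(125, 3)·p³ ≈ 317750 · 4.0960000e-03 ≈ 1301.50400.
Since α = 2/3 < 1, p = c/n^{2/3} ≫ 1/n is above the triangle threshold p ~ 1/n. Asymptotically E[X] ~ (c³/6)·n^{3(1−α)} = (4³/6)·n^{1} → ∞; triangles are abundant w.h.p.

E[X] ≈ 1301.50400; in regime p = Θ(1/n^{2/3}) E[X] diverges (above the triangle threshold p ~ 1/n).


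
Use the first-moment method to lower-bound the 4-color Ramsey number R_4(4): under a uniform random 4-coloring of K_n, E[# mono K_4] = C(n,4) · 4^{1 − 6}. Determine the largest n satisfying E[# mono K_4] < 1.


We need C(n, 4) · 4^{1 − 6} < 1, i.e. C(n, 4) < 4^{6 − 1} = 1024.
Check values of n near the boundary:
  n = 9: C(9, 4) = 126; 126 < 1024? YES
  n = 10: C(10, 4) = 210; 210 < 1024? YES
  n = 11: C(11, 4) = 330; 330 < 1024? YES
  n = 12: C(12, 4) = 495; 495 < 1024? YES
  n = 13: C(13, 4) = 715; 715 < 1024? YES
  n = 14: C(14, 4) = 1001; 1001 < 1024? YES
  n = 15: C(15, 4) = 1365; 1365 < 1024? NO
  n = 16: C(16, 4) = 1820; 1820 < 1024? NO
  n = 17: C(17, 4) = 2380; 2380 < 1024? NO
The largest n with C(n, 4) < 1024 is n = 14 (where E[X] = 1001/1024 ≈ 0.978). Hence R_4(4) > 14, i.e. R_4(4) ≥ 15.

Largest n = 14; hence R_4(4) > 14.


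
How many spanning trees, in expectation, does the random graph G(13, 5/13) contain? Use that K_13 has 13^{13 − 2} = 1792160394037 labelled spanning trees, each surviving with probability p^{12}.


K_13 has 13^{13 − 2} = 1792160394037 labelled spanning trees.
For each such spanning tree H, let X_H = 1 if all 12 edges of H are present in G. Then P[X_H = 1] = p^{12} = (5/13)^{12} = 244140625/23298085122481.
By linearity: E[X] = Σ_H E[X_H] = 1792160394037 · p^{12} = 1792160394037 · 244140625/23298085122481 = 244140625/13.
Numerically: E[X] ≈ 1.878e+07.

E[X] = 1792160394037 · (5/13)^{12} = 244140625/13 ≈ 1.878e+07.


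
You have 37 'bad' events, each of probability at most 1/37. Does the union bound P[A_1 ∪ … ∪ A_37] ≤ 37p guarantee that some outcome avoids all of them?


Union bound: P[∪_{i=1}^{37} A_i] ≤ Σ_i P[A_i] ≤ 37·p = 37·(1/37) = 1.
Numerically: 1 ≈ 1.000.
Is 1 < 1? NO.
Since the bound 1 is ≥ 1, the union bound is uninformative here; it does NOT by itself certify existence.

37·p = 1 ≈ 1.000; existence NOT certified by the union bound.


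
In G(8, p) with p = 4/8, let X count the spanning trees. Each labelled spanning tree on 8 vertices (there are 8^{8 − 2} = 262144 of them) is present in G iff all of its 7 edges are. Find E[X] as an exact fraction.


K_8 has 8^{8 − 2} = 262144 labelled spanning trees.
For each such spanning tree H, let X_H = 1 if all 7 edges of H are present in G. Then P[X_H = 1] = p^{7} = (1/2)^{7} = 1/128.
Summing the indicators: E[X] = Σ_H E[X_H] = 262144 · p^{7} = 262144 · 1/128 = 2048.
Numerically: E[X] ≈ 2048.

E[X] = 262144 · (1/2)^{7} = 2048 ≈ 2048.


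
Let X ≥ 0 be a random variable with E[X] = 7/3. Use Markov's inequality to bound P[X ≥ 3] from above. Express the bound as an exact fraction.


μ = E[X] = 7/3, a = 3.
Markov: P[X ≥ 3] ≤ μ/a = (7/3)/3 = 7/9.
Numerically: ≈ 0.7778.
(Since a = 3 > μ = 2.3333, the bound 7/9 is < 1 and informative.)

P[X ≥ 3] ≤ 7/9 ≈ 0.7778.


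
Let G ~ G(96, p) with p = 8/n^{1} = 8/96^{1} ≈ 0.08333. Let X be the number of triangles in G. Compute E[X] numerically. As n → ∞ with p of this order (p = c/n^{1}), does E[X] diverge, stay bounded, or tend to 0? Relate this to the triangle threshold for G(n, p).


Number of potential triangles: C(96, 3) = 142880.
Each occurs with probability p³ ≈ (0.08333)³ ≈ 5.787037e-04.
By linearity: E[X] = C(96, 3)·p³ ≈ 142880 · 5.787037e-04 ≈ 82.6852.
Here α = 1, so p = 8/n is exactly at the triangle threshold p ~ 1/n. Asymptotically E[X] → c³/6 = 8³/6 = 256/3 ≈ 85.3333, a bounded constant. In this regime the triangle count is asymptotically Poisson(c³/6).

E[X] ≈ 82.6852; in regime p = Θ(1/n^{1}) E[X] stays bounded (at the triangle threshold p ~ 1/n).


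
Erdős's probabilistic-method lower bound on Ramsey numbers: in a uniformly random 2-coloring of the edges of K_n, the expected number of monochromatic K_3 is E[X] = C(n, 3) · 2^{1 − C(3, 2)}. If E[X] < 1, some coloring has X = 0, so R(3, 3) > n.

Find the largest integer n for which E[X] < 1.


We need C(n, 3) · 2^{1 − 3} < 1, i.e. C(n, 3) < 2^{3 − 1} = 4.
Check values of n near the boundary:
  n = 3: C(3, 3) = 1; 1 < 4? YES
  n = 4: C(4, 3) = 4; 4 < 4? NO
The largest n with C(n, 3) < 4 is n = 3 (where E[X] = 1/4 ≈ 0.250). Hence R(3, 3) > 3, i.e. R(3, 3) ≥ 4.

Largest n = 3; hence R(3, 3) > 3.


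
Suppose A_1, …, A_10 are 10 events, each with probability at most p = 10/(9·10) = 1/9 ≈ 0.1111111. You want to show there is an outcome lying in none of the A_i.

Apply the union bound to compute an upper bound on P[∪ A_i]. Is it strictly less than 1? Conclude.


Union bound: P[∪_{i=1}^{10} A_i] ≤ Σ_i P[A_i] ≤ 10·p = 10·(1/9) = 10/9.
Numerically: 10/9 ≈ 1.1111111.
Is 10/9 < 1? NO.
Since the bound 10/9 is ≥ 1, the union bound is uninformative here; it does NOT by itself certify existence.

10·p = 10/9 ≈ 1.1111111; existence NOT certified by the union bound.


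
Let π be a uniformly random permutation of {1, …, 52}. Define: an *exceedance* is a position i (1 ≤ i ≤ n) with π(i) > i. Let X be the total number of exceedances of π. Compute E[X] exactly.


Write X = Σ_{i=1}^{52} X_i, where X_i = 1_{π(i) > i}.
For each fixed i, π(i) is uniform over {1, …, 52} (marginal of a uniform permutation), so P[π(i) > i] = (n − i)/n. Summing: Σ_{i=1}^{52} (n − i)/n = (0 + 1 + … + 51)/52 = 52(52 − 1)/(2·52) = (52 − 1)/2.
Hence E[X] = Σ_{i=1}^{52} (52 − i)/52 = 51/2 ≈ 25.50000.

E[X] = 51/2 = 25.50000.


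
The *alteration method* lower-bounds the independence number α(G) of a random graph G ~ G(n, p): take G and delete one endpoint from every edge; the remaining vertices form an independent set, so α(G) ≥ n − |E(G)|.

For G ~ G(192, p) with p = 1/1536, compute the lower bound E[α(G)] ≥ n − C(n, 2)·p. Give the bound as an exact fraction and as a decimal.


E[|E(G)|] = C(192, 2)·p = 18336 · (1/1536) = 191/16.
E[α(G)] ≥ n − E[|E(G)|] = 192 − 191/16 = 2881/16.
Numerically: ≈ 180.062.
(This is only a lower bound; the true E[α(G)] may be larger.)

E[α(G)] ≥ 2881/16 ≈ 180.062.


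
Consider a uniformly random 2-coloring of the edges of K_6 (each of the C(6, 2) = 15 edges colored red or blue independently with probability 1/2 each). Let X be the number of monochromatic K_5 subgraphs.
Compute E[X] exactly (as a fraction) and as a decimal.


Let X = Σ_S X_S over the C(6, 5) = 6 subsets S of size 5, where X_S = 1 if the K_5 on S is monochromatic.
For a fixed S, the K_5 on S has C(5, 2) = 10 edges. P[all 10 edges red] = (1/2)^10, and likewise for blue, so P[monochromatic] = 2·(1/2)^10 = 2^{1 − 10} = 1/512.
Summing: E[X] = C(6, 5) · 2^{1 − 10} = 6 · 1/512 = 3/256.
Numerically: E[X] ≈ 0.0117.

E[X] = C(6,5)·2^(1−C(5,2)) = 3/256 ≈ 0.0117.


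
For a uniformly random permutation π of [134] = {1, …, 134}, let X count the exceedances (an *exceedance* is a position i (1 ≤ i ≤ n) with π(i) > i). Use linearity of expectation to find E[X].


Write X = Σ_{i=1}^{134} X_i, where X_i = 1_{π(i) > i}.
For each fixed i, π(i) is uniform over {1, …, 134} (marginal of a uniform permutation), so P[π(i) > i] = (n − i)/n. Summing: Σ_{i=1}^{134} (n − i)/n = (0 + 1 + … + 133)/134 = 134(134 − 1)/(2·134) = (134 − 1)/2.
Hence E[X] = Σ_{i=1}^{134} (134 − i)/134 = 133/2 ≈ 66.500.

E[X] = 133/2 = 66.500.


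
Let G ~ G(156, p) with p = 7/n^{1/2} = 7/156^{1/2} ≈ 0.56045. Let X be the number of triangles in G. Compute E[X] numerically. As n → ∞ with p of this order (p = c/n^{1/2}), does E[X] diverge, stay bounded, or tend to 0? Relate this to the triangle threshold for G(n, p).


Number of potential triangles: C(156, 3) = 620620.
Each occurs with probability p³ ≈ (0.56045)³ ≈ 1.7603832e-01.
By linearity: E[X] = C(156, 3)·p³ ≈ 620620 · 1.7603832e-01 ≈ 109252.90398.
Since α = 1/2 < 1, p = c/n^{1/2} ≫ 1/n is above the triangle threshold p ~ 1/n. Asymptotically E[X] ~ (c³/6)·n^{3(1−α)} = (7³/6)·n^{1.5} → ∞; triangles are abundant w.h.p.

E[X] ≈ 109252.90398; in regime p = Θ(1/n^{1/2}) E[X] diverges (above the triangle threshold p ~ 1/n).


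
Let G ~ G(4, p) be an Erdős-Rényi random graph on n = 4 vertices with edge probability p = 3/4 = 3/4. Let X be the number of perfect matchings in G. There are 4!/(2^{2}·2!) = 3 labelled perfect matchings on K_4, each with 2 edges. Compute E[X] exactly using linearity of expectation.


K_4 has 4!/(2^{2}·2!) = 3 labelled perfect matchings.
For each such perfect matching H, let X_H = 1 if all 2 edges of H are present in G. Then P[X_H = 1] = p^{2} = (3/4)^{2} = 9/16.
By linearity of expectation: E[X] = Σ_H E[X_H] = 3 · p^{2} = 3 · 9/16 = 27/16.
Numerically: E[X] ≈ 1.69.

E[X] = 3 · (3/4)^{2} = 27/16 ≈ 1.69.


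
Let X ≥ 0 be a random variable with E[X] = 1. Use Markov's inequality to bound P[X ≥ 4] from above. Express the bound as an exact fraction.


μ = E[X] = 1, a = 4.
Markov: P[X ≥ 4] ≤ μ/a = (1)/4 = 1/4.
Numerically: ≈ 0.250.
(Since a = 4 > μ = 1.000, the bound 1/4 is < 1 and informative.)

P[X ≥ 4] ≤ 1/4 ≈ 0.250.


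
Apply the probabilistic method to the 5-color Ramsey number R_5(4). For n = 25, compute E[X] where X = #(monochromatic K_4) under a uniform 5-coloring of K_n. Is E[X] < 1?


E[X] = C(25, 4) · 5^{1 − 6} = 12650 · 5^{−5} = 12650/3125.
As a reduced fraction: E[X] = 506/125 ≈ 4.04800.
Is E[X] < 1? NO.
Since E[X] ≥ 1, the first-moment bound is inconclusive at n = 25; it does NOT by itself certify R_5(4) > 25.

E[X] = 506/125 ≈ 4.04800; E[X] ≥ 1; first-moment method inconclusive here.


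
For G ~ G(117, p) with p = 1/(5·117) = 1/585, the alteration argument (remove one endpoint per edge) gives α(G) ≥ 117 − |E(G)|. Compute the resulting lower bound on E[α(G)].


E[|E(G)|] = C(117, 2)·p = 6786 · (1/585) = 58/5.
E[α(G)] ≥ n − E[|E(G)|] = 117 − 58/5 = 527/5.
Numerically: ≈ 105.400.
(This is only a lower bound; the true E[α(G)] may be larger.)

E[α(G)] ≥ 527/5 ≈ 105.400.


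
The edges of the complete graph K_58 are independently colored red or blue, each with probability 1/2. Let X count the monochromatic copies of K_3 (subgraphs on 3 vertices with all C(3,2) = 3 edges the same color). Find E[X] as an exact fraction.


Let X = Σ_S X_S over the C(58, 3) = 30856 subsets S of size 3, where X_S = 1 if the K_3 on S is monochromatic.
For a fixed S, the K_3 on S has C(3, 2) = 3 edges. P[all 3 edges red] = (1/2)^3, and likewise for blue, so P[monochromatic] = 2·(1/2)^3 = 2^{1 − 3} = 1/4.
By linearity of expectation: E[X] = C(58, 3) · 2^{1 − 3} = 30856 · 1/4 = 7714.
Numerically: E[X] ≈ 7714.0000.

E[X] = C(58,3)·2^(1−C(3,2)) = 7714 ≈ 7714.0000.


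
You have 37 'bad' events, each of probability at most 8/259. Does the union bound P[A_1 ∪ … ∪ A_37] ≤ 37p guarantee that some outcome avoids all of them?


Union bound: P[∪_{i=1}^{37} A_i] ≤ Σ_i P[A_i] ≤ 37·p = 37·(8/259) = 8/7.
Numerically: 8/7 ≈ 1.1428571.
Is 8/7 < 1? NO.
Since the bound 8/7 is ≥ 1, the union bound is uninformative here; it does NOT by itself certify existence.

37·p = 8/7 ≈ 1.1428571; existence NOT certified by the union bound.


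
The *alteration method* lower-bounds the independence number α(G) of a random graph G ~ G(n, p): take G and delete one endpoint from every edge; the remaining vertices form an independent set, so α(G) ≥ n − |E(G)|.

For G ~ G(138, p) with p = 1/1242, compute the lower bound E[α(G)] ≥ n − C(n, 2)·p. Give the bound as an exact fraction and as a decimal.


E[|E(G)|] = C(138, 2)·p = 9453 · (1/1242) = 137/18.
E[α(G)] ≥ n − E[|E(G)|] = 138 − 137/18 = 2347/18.
Numerically: ≈ 130.38889.
(This is only a lower bound; the true E[α(G)] may be larger.)

E[α(G)] ≥ 2347/18 ≈ 130.38889.


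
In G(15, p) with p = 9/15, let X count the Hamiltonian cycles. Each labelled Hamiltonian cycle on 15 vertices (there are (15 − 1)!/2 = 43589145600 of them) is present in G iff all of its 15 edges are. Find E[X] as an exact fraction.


K_15 has (15 − 1)!/2 = 43589145600 labelled Hamiltonian cycles.
For each such Hamiltonian cycle H, let X_H = 1 if all 15 edges of H are present in G. Then P[X_H = 1] = p^{15} = (3/5)^{15} = 14348907/30517578125.
Summing the indicators: E[X] = Σ_H E[X_H] = 43589145600 · p^{15} = 43589145600 · 14348907/30517578125 = 25018263856954368/1220703125.
Numerically: E[X] ≈ 2.0495e+07.

E[X] = 43589145600 · (3/5)^{15} = 25018263856954368/1220703125 ≈ 2.0495e+07.


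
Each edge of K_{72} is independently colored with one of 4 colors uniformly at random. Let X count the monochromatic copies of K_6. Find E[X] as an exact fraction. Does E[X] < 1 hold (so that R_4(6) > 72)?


E[X] = C(72, 6) · 4^{1 − 15} = 156238908 · 4^{−14} = 156238908/268435456.
As a reduced fraction: E[X] = 39059727/67108864 ≈ 0.582035.
Is E[X] < 1? YES.
Since E[X] < 1, there exists a 4-coloring of K_{72} with no monochromatic K_6; hence R_4(6) > 72.

E[X] = 39059727/67108864 ≈ 0.582035; E[X] < 1, so R_4(6) > 72.


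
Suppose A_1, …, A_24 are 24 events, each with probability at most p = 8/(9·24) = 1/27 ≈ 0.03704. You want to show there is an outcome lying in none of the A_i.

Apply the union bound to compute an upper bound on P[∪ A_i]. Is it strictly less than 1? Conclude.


Union bound: P[∪_{i=1}^{24} A_i] ≤ Σ_i P[A_i] ≤ 24·p = 24·(1/27) = 8/9.
Numerically: 8/9 ≈ 0.88889.
Is 8/9 < 1? YES.
Since P[∪ A_i] ≤ 8/9 < 1, the complement has P[∩ A_i^c] ≥ 1 − 8/9 = 1/9 > 0, so some outcome avoids every A_i.

24·p = 8/9 ≈ 0.88889; existence CERTIFIED by the union bound.


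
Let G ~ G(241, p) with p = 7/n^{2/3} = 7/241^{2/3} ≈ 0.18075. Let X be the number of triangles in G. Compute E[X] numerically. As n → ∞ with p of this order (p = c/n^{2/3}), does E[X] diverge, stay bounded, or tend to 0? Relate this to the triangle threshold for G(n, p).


Number of potential triangles: C(241, 3) = 2303960.
Each occurs with probability p³ ≈ (0.18075)³ ≈ 5.9055457e-03.
By linearity: E[X] = C(241, 3)·p³ ≈ 2303960 · 5.9055457e-03 ≈ 13606.14108.
Since α = 2/3 < 1, p = c/n^{2/3} ≫ 1/n is above the triangle threshold p ~ 1/n. Asymptotically E[X] ~ (c³/6)·n^{3(1−α)} = (7³/6)·n^{1} → ∞; triangles are abundant w.h.p.

E[X] ≈ 13606.14108; in regime p = Θ(1/n^{2/3}) E[X] diverges (above the triangle threshold p ~ 1/n).


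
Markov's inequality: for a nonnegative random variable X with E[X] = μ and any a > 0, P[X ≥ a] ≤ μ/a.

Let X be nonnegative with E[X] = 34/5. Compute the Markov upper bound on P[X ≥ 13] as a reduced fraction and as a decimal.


μ = E[X] = 34/5, a = 13.
Markov: P[X ≥ 13] ≤ μ/a = (34/5)/13 = 34/65.
Numerically: ≈ 0.523077.
(Since a = 13 > μ = 6.800000, the bound 34/65 is < 1 and informative.)

P[X ≥ 13] ≤ 34/65 ≈ 0.523077.


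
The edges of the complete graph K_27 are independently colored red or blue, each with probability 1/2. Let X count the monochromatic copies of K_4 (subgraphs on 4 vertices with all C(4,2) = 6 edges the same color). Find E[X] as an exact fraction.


Let X = Σ_S X_S over the C(27, 4) = 17550 subsets S of size 4, where X_S = 1 if the K_4 on S is monochromatic.
For a fixed S, the K_4 on S has C(4, 2) = 6 edges. P[all 6 edges red] = (1/2)^6, and likewise for blue, so P[monochromatic] = 2·(1/2)^6 = 2^{1 − 6} = 1/32.
Summing: E[X] = C(27, 4) · 2^{1 − 6} = 17550 · 1/32 = 8775/16.
Numerically: E[X] ≈ 548.43750.

E[X] = C(27,4)·2^(1−C(4,2)) = 8775/16 ≈ 548.43750.


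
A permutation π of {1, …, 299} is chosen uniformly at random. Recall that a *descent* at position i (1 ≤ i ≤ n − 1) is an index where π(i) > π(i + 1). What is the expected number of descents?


Write X = Σ X_I over i = 1, …, 298, with X_I the indicator of one descent.
There are 298 indicators.
For each fixed i, the pair (π(i), π(i+1)) is a uniformly random ordered pair of distinct values from {1, …, 299}; by symmetry P[π(i) > π(i+1)] = 1/2.
By linearity: E[X] = 298 · (1/2) = (299 − 1) · (1/2) = 149 ≈ 149.00000.

E[X] = 149 = 149.00000.


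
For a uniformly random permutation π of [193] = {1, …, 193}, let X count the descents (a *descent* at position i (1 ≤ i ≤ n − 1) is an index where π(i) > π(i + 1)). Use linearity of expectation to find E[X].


Write X = Σ X_I over i = 1, …, 192, with X_I the indicator of one descent.
There are 192 indicators.
For each fixed i, the pair (π(i), π(i+1)) is a uniformly random ordered pair of distinct values from {1, …, 193}; by symmetry P[π(i) > π(i+1)] = 1/2.
By linearity: E[X] = 192 · (1/2) = (193 − 1) · (1/2) = 96 ≈ 96.0000.

E[X] = 96 = 96.0000.


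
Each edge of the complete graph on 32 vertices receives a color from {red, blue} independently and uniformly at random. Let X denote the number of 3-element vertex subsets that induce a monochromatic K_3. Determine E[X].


Let X = Σ_S X_S over the C(32, 3) = 4960 subsets S of size 3, where X_S = 1 if the K_3 on S is monochromatic.
For a fixed S, the K_3 on S has C(3, 2) = 3 edges. P[all 3 edges red] = (1/2)^3, and likewise for blue, so P[monochromatic] = 2·(1/2)^3 = 2^{1 − 3} = 1/4.
By linearity of expectation: E[X] = C(32, 3) · 2^{1 − 3} = 4960 · 1/4 = 1240.
Numerically: E[X] ≈ 1240.00000.

E[X] = C(32,3)·2^(1−C(3,2)) = 1240 ≈ 1240.00000.


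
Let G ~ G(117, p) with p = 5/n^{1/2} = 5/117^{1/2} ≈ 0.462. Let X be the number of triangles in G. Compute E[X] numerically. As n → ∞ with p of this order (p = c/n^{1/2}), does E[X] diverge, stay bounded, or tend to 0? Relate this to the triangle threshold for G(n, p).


Number of potential triangles: C(117, 3) = 260130.
Each occurs with probability p³ ≈ (0.462)³ ≈ 9.87714e-02.
By linearity: E[X] = C(117, 3)·p³ ≈ 260130 · 9.87714e-02 ≈ 25693.405.
Since α = 1/2 < 1, p = c/n^{1/2} ≫ 1/n is above the triangle threshold p ~ 1/n. Asymptotically E[X] ~ (c³/6)·n^{3(1−α)} = (5³/6)·n^{1.5} → ∞; triangles are abundant w.h.p.

E[X] ≈ 25693.405; in regime p = Θ(1/n^{1/2}) E[X] diverges (above the triangle threshold p ~ 1/n).


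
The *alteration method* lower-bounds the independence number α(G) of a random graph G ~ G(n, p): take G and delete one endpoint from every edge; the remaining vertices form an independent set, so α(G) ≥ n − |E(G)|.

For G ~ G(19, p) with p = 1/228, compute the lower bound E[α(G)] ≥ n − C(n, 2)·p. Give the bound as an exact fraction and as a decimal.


E[|E(G)|] = C(19, 2)·p = 171 · (1/228) = 3/4.
E[α(G)] ≥ n − E[|E(G)|] = 19 − 3/4 = 73/4.
Numerically: ≈ 18.250000.
(This is only a lower bound; the true E[α(G)] may be larger.)

E[α(G)] ≥ 73/4 ≈ 18.250000.


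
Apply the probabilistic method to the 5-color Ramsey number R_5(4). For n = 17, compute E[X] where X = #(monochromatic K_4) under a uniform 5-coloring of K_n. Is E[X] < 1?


E[X] = C(17, 4) · 5^{1 − 6} = 2380 · 5^{−5} = 2380/3125.
As a reduced fraction: E[X] = 476/625 ≈ 0.762.
Is E[X] < 1? YES.
Since E[X] < 1, there exists a 5-coloring of K_{17} with no monochromatic K_4; hence R_5(4) > 17.

E[X] = 476/625 ≈ 0.762; E[X] < 1, so R_5(4) > 17.


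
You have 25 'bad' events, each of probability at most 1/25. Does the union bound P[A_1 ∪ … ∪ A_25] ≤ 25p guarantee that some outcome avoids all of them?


Union bound: P[∪_{i=1}^{25} A_i] ≤ Σ_i P[A_i] ≤ 25·p = 25·(1/25) = 1.
Numerically: 1 ≈ 1.00000.
Is 1 < 1? NO.
Since the bound 1 is ≥ 1, the union bound is uninformative here; it does NOT by itself certify existence.

25·p = 1 ≈ 1.00000; existence NOT certified by the union bound.


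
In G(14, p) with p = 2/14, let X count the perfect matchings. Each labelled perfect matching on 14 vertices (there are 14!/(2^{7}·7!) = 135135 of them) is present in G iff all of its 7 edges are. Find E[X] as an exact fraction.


K_14 has 14!/(2^{7}·7!) = 135135 labelled perfect matchings.
For each such perfect matching H, let X_H = 1 if all 7 edges of H are present in G. Then P[X_H = 1] = p^{7} = (1/7)^{7} = 1/823543.
Summing the indicators: E[X] = Σ_H E[X_H] = 135135 · p^{7} = 135135 · 1/823543 = 19305/117649.
Numerically: E[X] ≈ 0.16409.

E[X] = 135135 · (1/7)^{7} = 19305/117649 ≈ 0.16409.


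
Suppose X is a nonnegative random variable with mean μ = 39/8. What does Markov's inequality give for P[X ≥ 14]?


μ = E[X] = 39/8, a = 14.
Markov: P[X ≥ 14] ≤ μ/a = (39/8)/14 = 39/112.
Numerically: ≈ 0.3482.
(Since a = 14 > μ = 4.8750, the bound 39/112 is < 1 and informative.)

P[X ≥ 14] ≤ 39/112 ≈ 0.3482.


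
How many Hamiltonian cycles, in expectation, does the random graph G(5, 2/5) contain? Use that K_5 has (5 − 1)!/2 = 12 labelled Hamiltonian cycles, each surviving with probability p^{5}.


K_5 has (5 − 1)!/2 = 12 labelled Hamiltonian cycles.
For each such Hamiltonian cycle H, let X_H = 1 if all 5 edges of H are present in G. Then P[X_H = 1] = p^{5} = (2/5)^{5} = 32/3125.
Summing the indicators: E[X] = Σ_H E[X_H] = 12 · p^{5} = 12 · 32/3125 = 384/3125.
Numerically: E[X] ≈ 0.12288.

E[X] = 12 · (2/5)^{5} = 384/3125 ≈ 0.12288.


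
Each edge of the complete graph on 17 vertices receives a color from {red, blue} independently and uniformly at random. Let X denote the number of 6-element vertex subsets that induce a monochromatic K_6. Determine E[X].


Let X = Σ_S X_S over the C(17, 6) = 12376 subsets S of size 6, where X_S = 1 if the K_6 on S is monochromatic.
For a fixed S, the K_6 on S has C(6, 2) = 15 edges. P[all 15 edges red] = (1/2)^15, and likewise for blue, so P[monochromatic] = 2·(1/2)^15 = 2^{1 − 15} = 1/16384.
By linearity: E[X] = C(17, 6) · 2^{1 − 15} = 12376 · 1/16384 = 1547/2048.
Numerically: E[X] ≈ 0.755371.

E[X] = C(17,6)·2^(1−C(6,2)) = 1547/2048 ≈ 0.755371.


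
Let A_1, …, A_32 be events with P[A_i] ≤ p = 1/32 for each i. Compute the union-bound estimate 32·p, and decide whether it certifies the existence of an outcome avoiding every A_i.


Union bound: P[∪_{i=1}^{32} A_i] ≤ Σ_i P[A_i] ≤ 32·p = 32·(1/32) = 1.
Numerically: 1 ≈ 1.00000.
Is 1 < 1? NO.
Since the bound 1 is ≥ 1, the union bound is uninformative here; it does NOT by itself certify existence.

32·p = 1 ≈ 1.00000; existence NOT certified by the union bound.


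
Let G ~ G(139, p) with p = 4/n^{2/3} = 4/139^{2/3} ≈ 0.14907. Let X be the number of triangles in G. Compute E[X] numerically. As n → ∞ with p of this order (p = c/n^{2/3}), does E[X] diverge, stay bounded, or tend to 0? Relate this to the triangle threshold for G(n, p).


Number of potential triangles: C(139, 3) = 437989.
Each occurs with probability p³ ≈ (0.14907)³ ≈ 3.3124579e-03.
By linearity: E[X] = C(139, 3)·p³ ≈ 437989 · 3.3124579e-03 ≈ 1450.82014.
Since α = 2/3 < 1, p = c/n^{2/3} ≫ 1/n is above the triangle threshold p ~ 1/n. Asymptotically E[X] ~ (c³/6)·n^{3(1−α)} = (4³/6)·n^{1} → ∞; triangles are abundant w.h.p.

E[X] ≈ 1450.82014; in regime p = Θ(1/n^{2/3}) E[X] diverges (above the triangle threshold p ~ 1/n).


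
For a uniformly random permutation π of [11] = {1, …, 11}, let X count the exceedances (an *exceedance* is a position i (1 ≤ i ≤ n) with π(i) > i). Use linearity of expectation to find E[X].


Write X = Σ_{i=1}^{11} X_i, where X_i = 1_{π(i) > i}.
For each fixed i, π(i) is uniform over {1, …, 11} (marginal of a uniform permutation), so P[π(i) > i] = (n − i)/n. Summing: Σ_{i=1}^{11} (n − i)/n = (0 + 1 + … + 10)/11 = 11(11 − 1)/(2·11) = (11 − 1)/2.
Hence E[X] = Σ_{i=1}^{11} (11 − i)/11 = 5 ≈ 5.000.

E[X] = 5 = 5.000.


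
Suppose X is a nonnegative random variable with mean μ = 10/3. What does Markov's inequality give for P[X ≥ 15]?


μ = E[X] = 10/3, a = 15.
Markov: P[X ≥ 15] ≤ μ/a = (10/3)/15 = 2/9.
Numerically: ≈ 0.222222.
(Since a = 15 > μ = 3.333333, the bound 2/9 is < 1 and informative.)

P[X ≥ 15] ≤ 2/9 ≈ 0.222222.


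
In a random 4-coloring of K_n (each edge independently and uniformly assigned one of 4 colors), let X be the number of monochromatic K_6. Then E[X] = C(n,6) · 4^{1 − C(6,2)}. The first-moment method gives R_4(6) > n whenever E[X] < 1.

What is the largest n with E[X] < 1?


We need C(n, 6) · 4^{1 − 15} < 1, i.e. C(n, 6) < 4^{15 − 1} = 268435456.
Check values of n near the boundary:
  n = 72: C(72, 6) = 156238908; 156238908 < 268435456? YES
  n = 73: C(73, 6) = 170230452; 170230452 < 268435456? YES
  n = 74: C(74, 6) = 185250786; 185250786 < 268435456? YES
  n = 75: C(75, 6) = 201359550; 201359550 < 268435456? YES
  n = 76: C(76, 6) = 218618940; 218618940 < 268435456? YES
  n = 77: C(77, 6) = 237093780; 237093780 < 268435456? YES
  n = 78: C(78, 6) = 256851595; 256851595 < 268435456? YES
  n = 79: C(79, 6) = 277962685; 277962685 < 268435456? NO
  n = 80: C(80, 6) = 300500200; 300500200 < 268435456? NO
The largest n with C(n, 6) < 268435456 is n = 78 (where E[X] = 256851595/268435456 ≈ 0.957). Hence R_4(6) > 78, i.e. R_4(6) ≥ 79.

Largest n = 78; hence R_4(6) > 78.


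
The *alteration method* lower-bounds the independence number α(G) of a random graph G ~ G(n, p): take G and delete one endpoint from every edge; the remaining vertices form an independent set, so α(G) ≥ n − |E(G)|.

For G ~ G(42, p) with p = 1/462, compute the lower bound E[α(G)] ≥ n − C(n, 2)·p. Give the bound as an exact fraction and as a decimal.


E[|E(G)|] = C(42, 2)·p = 861 · (1/462) = 41/22.
E[α(G)] ≥ n − E[|E(G)|] = 42 − 41/22 = 883/22.
Numerically: ≈ 40.13636.
(This is only a lower bound; the true E[α(G)] may be larger.)

E[α(G)] ≥ 883/22 ≈ 40.13636.


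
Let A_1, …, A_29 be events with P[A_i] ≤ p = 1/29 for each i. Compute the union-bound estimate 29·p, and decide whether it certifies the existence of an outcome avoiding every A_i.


Union bound: P[∪_{i=1}^{29} A_i] ≤ Σ_i P[A_i] ≤ 29·p = 29·(1/29) = 1.
Numerically: 1 ≈ 1.0000.
Is 1 < 1? NO.
Since the bound 1 is ≥ 1, the union bound is uninformative here; it does NOT by itself certify existence.

29·p = 1 ≈ 1.0000; existence NOT certified by the union bound.


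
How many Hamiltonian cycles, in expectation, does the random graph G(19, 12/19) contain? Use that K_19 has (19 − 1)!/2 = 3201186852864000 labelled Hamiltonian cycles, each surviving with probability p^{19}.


K_19 has (19 − 1)!/2 = 3201186852864000 labelled Hamiltonian cycles.
For each such Hamiltonian cycle H, let X_H = 1 if all 19 edges of H are present in G. Then P[X_H = 1] = p^{19} = (12/19)^{19} = 319479999370622926848/1978419655660313589123979.
By linearity of expectation: E[X] = Σ_H E[X_H] = 3201186852864000 · p^{19} = 3201186852864000 · 319479999370622926848/1978419655660313589123979 = 1022715173738237107931793611292672000/1978419655660313589123979.
Numerically: E[X] ≈ 5.169e+11.

E[X] = 3201186852864000 · (12/19)^{19} = 1022715173738237107931793611292672000/1978419655660313589123979 ≈ 5.169e+11.


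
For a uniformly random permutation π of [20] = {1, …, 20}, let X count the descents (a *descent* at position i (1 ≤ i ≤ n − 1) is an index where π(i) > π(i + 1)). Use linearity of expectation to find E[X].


Write X = Σ X_I over i = 1, …, 19, with X_I the indicator of one descent.
There are 19 indicators.
For each fixed i, the pair (π(i), π(i+1)) is a uniformly random ordered pair of distinct values from {1, …, 20}; by symmetry P[π(i) > π(i+1)] = 1/2.
By linearity: E[X] = 19 · (1/2) = (20 − 1) · (1/2) = 19/2 ≈ 9.500000.

E[X] = 19/2 = 9.500000.


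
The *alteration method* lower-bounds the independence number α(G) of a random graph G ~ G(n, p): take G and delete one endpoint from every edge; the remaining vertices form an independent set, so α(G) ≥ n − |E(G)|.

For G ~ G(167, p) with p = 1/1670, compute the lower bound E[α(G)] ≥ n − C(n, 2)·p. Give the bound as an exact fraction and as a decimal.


E[|E(G)|] = C(167, 2)·p = 13861 · (1/1670) = 83/10.
E[α(G)] ≥ n − E[|E(G)|] = 167 − 83/10 = 1587/10.
Numerically: ≈ 158.70000.
(This is only a lower bound; the true E[α(G)] may be larger.)

E[α(G)] ≥ 1587/10 ≈ 158.70000.


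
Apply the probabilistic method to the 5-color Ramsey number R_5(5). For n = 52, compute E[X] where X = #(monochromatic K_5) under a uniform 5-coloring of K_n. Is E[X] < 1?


E[X] = C(52, 5) · 5^{1 − 10} = 2598960 · 5^{−9} = 2598960/1953125.
As a reduced fraction: E[X] = 519792/390625 ≈ 1.330668.
Is E[X] < 1? NO.
Since E[X] ≥ 1, the first-moment bound is inconclusive at n = 52; it does NOT by itself certify R_5(5) > 52.

E[X] = 519792/390625 ≈ 1.330668; E[X] ≥ 1; first-moment method inconclusive here.


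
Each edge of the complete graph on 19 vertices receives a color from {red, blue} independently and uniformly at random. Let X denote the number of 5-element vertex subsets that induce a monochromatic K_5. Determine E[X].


Let X = Σ_S X_S over the C(19, 5) = 11628 subsets S of size 5, where X_S = 1 if the K_5 on S is monochromatic.
For a fixed S, the K_5 on S has C(5, 2) = 10 edges. P[all 10 edges red] = (1/2)^10, and likewise for blue, so P[monochromatic] = 2·(1/2)^10 = 2^{1 − 10} = 1/512.
By linearity of expectation: E[X] = C(19, 5) · 2^{1 − 10} = 11628 · 1/512 = 2907/128.
Numerically: E[X] ≈ 22.7109.

E[X] = C(19,5)·2^(1−C(5,2)) = 2907/128 ≈ 22.7109.


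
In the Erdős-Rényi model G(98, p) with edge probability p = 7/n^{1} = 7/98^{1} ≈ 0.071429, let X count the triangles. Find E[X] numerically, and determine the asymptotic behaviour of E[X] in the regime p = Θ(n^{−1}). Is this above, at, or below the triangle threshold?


Number of potential triangles: C(98, 3) = 152096.
Each occurs with probability p³ ≈ (0.071429)³ ≈ 3.6443149e-04.
By linearity: E[X] = C(98, 3)·p³ ≈ 152096 · 3.6443149e-04 ≈ 55.42857.
Here α = 1, so p = 7/n is exactly at the triangle threshold p ~ 1/n. Asymptotically E[X] → c³/6 = 7³/6 = 343/6 ≈ 57.16667, a bounded constant. In this regime the triangle count is asymptotically Poisson(c³/6).

E[X] ≈ 55.42857; in regime p = Θ(1/n^{1}) E[X] stays bounded (at the triangle threshold p ~ 1/n).


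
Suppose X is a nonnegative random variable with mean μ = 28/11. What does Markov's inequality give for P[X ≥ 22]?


μ = E[X] = 28/11, a = 22.
Markov: P[X ≥ 22] ≤ μ/a = (28/11)/22 = 14/121.
Numerically: ≈ 0.1157.
(Since a = 22 > μ = 2.5455, the bound 14/121 is < 1 and informative.)

P[X ≥ 22] ≤ 14/121 ≈ 0.1157.


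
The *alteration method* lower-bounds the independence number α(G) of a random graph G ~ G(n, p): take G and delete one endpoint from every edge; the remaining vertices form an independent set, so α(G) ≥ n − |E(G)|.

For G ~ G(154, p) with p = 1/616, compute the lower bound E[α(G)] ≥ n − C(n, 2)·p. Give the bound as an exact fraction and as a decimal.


E[|E(G)|] = C(154, 2)·p = 11781 · (1/616) = 153/8.
E[α(G)] ≥ n − E[|E(G)|] = 154 − 153/8 = 1079/8.
Numerically: ≈ 134.875000.
(This is only a lower bound; the true E[α(G)] may be larger.)

E[α(G)] ≥ 1079/8 ≈ 134.875000.


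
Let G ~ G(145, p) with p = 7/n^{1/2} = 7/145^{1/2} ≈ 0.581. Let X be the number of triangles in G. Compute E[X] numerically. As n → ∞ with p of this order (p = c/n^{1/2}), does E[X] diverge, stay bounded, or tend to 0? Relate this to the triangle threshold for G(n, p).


Number of potential triangles: C(145, 3) = 497640.
Each occurs with probability p³ ≈ (0.581)³ ≈ 1.96446e-01.
By linearity: E[X] = C(145, 3)·p³ ≈ 497640 · 1.96446e-01 ≈ 97759.146.
Since α = 1/2 < 1, p = c/n^{1/2} ≫ 1/n is above the triangle threshold p ~ 1/n. Asymptotically E[X] ~ (c³/6)·n^{3(1−α)} = (7³/6)·n^{1.5} → ∞; triangles are abundant w.h.p.

E[X] ≈ 97759.146; in regime p = Θ(1/n^{1/2}) E[X] diverges (above the triangle threshold p ~ 1/n).


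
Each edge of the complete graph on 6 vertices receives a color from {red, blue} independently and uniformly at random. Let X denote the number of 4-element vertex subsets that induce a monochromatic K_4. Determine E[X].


Let X = Σ_S X_S over the C(6, 4) = 15 subsets S of size 4, where X_S = 1 if the K_4 on S is monochromatic.
For a fixed S, the K_4 on S has C(4, 2) = 6 edges. P[all 6 edges red] = (1/2)^6, and likewise for blue, so P[monochromatic] = 2·(1/2)^6 = 2^{1 − 6} = 1/32.
By linearity of expectation: E[X] = C(6, 4) · 2^{1 − 6} = 15 · 1/32 = 15/32.
Numerically: E[X] ≈ 0.4688.

E[X] = C(6,4)·2^(1−C(4,2)) = 15/32 ≈ 0.4688.
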